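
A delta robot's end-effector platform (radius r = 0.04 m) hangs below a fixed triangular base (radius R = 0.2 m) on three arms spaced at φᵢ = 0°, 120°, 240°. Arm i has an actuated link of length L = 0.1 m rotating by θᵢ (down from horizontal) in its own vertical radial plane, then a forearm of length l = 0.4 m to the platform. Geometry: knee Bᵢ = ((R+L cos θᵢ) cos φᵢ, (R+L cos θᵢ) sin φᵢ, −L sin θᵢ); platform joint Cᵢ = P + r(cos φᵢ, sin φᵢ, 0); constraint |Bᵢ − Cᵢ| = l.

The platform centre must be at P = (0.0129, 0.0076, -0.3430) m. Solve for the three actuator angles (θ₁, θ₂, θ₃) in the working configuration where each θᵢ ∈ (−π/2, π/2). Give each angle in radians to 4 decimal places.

φ1=0.0° → target in arm frame (0.0129, 0.0076)
  A=0.1471, B=-0.3430, C=(l²−L²−A²−y'²−z²)/(2L)=0.0533
  θ1 = atan2(B,A) + arccos(C/0.3732) = 0.2619
arm 2 (φ=120.0°): x'=0.0001, y'=-0.0150
  e−x'=0.1599;  (l²−L²−(e−x')²−y'²−z²)/2L = 0.0328
  γ=atan2(-0.3430,0.1599)=-1.1346;  ψ=arccos(0.0868)=1.4839;  θ2=γ+ψ≈0.3492
rotate P by −φ3: (-0.0130, 0.0074, -0.3430)
  A cos θ + B sin θ = C:  0.1730·cos θ + -0.3430·sin θ = 0.0118
  √(A²+B²)=0.3842;  θ3 = -1.1036+1.5401 ≈ 0.4365

θ₁ = 0.2619, θ₂ = 0.3492, θ₃ = 0.4365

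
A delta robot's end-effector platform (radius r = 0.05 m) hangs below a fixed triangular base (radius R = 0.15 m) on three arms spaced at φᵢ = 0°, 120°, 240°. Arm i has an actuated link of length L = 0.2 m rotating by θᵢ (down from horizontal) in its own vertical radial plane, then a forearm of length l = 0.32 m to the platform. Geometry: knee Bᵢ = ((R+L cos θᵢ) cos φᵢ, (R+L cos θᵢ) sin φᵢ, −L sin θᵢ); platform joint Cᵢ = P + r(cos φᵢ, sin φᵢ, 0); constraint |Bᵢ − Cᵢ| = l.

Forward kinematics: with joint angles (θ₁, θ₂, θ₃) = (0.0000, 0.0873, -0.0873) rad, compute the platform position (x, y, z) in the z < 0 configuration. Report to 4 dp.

centre 1 = (0.3000·cos0.0°, 0.3000·sin0.0°, 0.0000) = (0.3000, 0.0000, 0.0000)
arm 2 at φ=120.0°: (R−r)+L cos θ2 = 0.2992;  centre 2 = (-0.1496, 0.2591, -0.0174)
arm 3 at φ=240.0°: (R−r)+L cos θ3 = 0.2992;  centre 3 = (-0.1496, -0.2591, 0.0174)
subtract pairs → two planes through P
linear system: -0.8992x+0.5183y = -0.0002−-0.0349z; -0.8992x+-0.5183y = -0.0002−0.0349z
Cramer: x(z) = 0.0002+0.0000z;  y(z) = 0.0000+0.0673z
sphere 1 gives Az²+Bz+C=0 with A=1.0045, B=0.0000, C=-0.0125;  B²−4AC=0.0502;  roots -0.1116, 0.1116;  negative root z = -0.1116
x = 0.0002, y = -0.0075

(0.0002, -0.0075, -0.1116)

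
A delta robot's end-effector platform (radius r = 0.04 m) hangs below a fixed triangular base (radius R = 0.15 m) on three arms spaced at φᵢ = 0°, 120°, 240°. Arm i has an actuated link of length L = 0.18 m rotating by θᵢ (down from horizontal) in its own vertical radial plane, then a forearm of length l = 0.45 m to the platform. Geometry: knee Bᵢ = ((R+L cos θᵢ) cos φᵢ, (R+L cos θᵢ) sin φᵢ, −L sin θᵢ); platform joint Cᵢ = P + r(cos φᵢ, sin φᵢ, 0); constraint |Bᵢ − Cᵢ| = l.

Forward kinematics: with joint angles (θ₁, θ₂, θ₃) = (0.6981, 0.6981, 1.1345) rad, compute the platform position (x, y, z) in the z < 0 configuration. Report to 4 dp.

(0.0500, 0.0866, -0.5105)

arm 1 at φ=0.0°: (R−r)+L cos θ1 = 0.2479;  centre 1 = (0.2479, 0.0000, -0.1157)
centre 2 = (0.2479·cos120.0°, 0.2479·sin120.0°, -0.1157) = (-0.1239, 0.2147, -0.1157)
φ3=240.0°: virtual centre (-0.0930, -0.1611, -0.1631), radius l
|centre ₂|²−|centre ₁|² = 0.0000;  |centre ₃|²−|centre ₁|² = -0.0136
linear system: -0.7437x+0.4294y = 0.0000−0.0000z; -0.6818x+-0.3223y = -0.0136−-0.0949z
Cramer: x(z) = 0.0110-0.0765z;  y(z) = 0.0190-0.1325z
into |P−centre ₁|² = l²: 1.0234z² + 0.2626z + -0.1326 = 0;  Δ = 0.6119;  z = -0.5105 or 0.2539 → z<0 root = -0.5105
x = 0.0500, y = 0.0866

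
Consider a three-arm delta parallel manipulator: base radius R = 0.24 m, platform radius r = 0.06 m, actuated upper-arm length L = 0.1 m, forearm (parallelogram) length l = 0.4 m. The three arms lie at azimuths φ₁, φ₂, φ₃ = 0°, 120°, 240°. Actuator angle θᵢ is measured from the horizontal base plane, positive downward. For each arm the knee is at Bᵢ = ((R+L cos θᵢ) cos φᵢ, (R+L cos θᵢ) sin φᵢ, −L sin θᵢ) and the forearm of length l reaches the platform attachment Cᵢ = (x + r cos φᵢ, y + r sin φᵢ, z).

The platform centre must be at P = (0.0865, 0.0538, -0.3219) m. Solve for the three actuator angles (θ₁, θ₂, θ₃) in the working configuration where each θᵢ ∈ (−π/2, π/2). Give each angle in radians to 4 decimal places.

rotate P by −φ1: (0.0865, 0.0538, -0.3219)
  A=0.0935, B=-0.3219, C=(l²−L²−A²−y'²−z²)/(2L)=0.1737
  γ=atan2(-0.3219,0.0935)=-1.2881;  ψ=arccos(0.5182)=1.0260;  θ1=γ+ψ≈-0.2621
rotate P by −φ2: (0.0033, -0.1018, -0.3219)
  A=0.1767, B=-0.3219, C=(l²−L²−A²−y'²−z²)/(2L)=0.0240
  θ2 = atan2(B,A) + arccos(C/0.3672) = 0.4364
rotate P by −φ3: (-0.0898, 0.0480, -0.3219)
  A=0.2698, B=-0.3219, C=(l²−L²−A²−y'²−z²)/(2L)=-0.1437
  √(A²+B²)=0.4200;  θ3 = -0.8731+1.9200 ≈ 1.0468

θ₁ = -0.2621, θ₂ = 0.4364, θ₃ = 1.0468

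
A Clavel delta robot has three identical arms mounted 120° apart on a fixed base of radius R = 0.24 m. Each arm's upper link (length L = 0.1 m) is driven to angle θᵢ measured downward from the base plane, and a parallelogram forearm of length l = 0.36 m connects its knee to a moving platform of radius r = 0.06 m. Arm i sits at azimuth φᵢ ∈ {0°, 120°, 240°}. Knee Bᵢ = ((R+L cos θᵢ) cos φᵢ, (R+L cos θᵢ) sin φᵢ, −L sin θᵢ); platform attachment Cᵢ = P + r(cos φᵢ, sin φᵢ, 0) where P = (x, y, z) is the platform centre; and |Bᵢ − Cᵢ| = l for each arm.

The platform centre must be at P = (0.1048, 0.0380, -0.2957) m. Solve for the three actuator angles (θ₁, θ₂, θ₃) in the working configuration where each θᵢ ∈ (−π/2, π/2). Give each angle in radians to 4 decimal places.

φ1=0.0° → target in arm frame (0.1048, 0.0380)
  A=0.0752, B=-0.2957, C=(l²−L²−A²−y'²−z²)/(2L)=0.1253
  θ1 = atan2(B,A) + arccos(C/0.3051) = -0.1742
arm 2 (φ=120.0°): x'=-0.0195, y'=-0.1098
  e−x'=0.1995;  (l²−L²−(e−x')²−y'²−z²)/2L = -0.0984
  γ=atan2(-0.2957,0.1995)=-0.9773;  ψ=arccos(-0.2759)=1.8503;  θ2=γ+ψ≈0.8730
rotate P by −φ3: (-0.0853, 0.0718, -0.2957)
  A cos θ + B sin θ = C:  0.2653·cos θ + -0.2957·sin θ = -0.2169
  γ=atan2(-0.2957,0.2653)=-0.8395;  ψ=arccos(-0.5459)=2.1483;  θ3=γ+ψ≈1.3088

θ₁ = -0.1742, θ₂ = 0.8730, θ₃ = 1.3088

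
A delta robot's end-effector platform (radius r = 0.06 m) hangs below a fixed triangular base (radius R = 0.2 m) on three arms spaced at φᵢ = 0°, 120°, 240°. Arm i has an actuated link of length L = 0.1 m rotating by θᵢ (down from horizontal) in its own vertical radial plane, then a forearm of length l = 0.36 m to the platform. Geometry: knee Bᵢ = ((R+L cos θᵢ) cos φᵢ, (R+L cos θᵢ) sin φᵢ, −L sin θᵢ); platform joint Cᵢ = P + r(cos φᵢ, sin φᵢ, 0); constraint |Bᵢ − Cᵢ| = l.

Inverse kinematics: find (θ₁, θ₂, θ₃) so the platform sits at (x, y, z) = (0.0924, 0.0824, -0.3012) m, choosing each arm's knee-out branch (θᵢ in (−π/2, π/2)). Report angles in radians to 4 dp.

θ₁ = -0.1743, θ₂ = 0.3488, θ₃ = 1.2214

arm 1 (φ=0.0°): x'=0.0924, y'=0.0824
  e−x'=0.0476;  (l²−L²−(e−x')²−y'²−z²)/2L = 0.0991
  γ=atan2(-0.3012,0.0476)=-1.4141;  ψ=arccos(0.3250)=1.2397;  θ1=γ+ψ≈-0.1743
φ2=120.0° → target in arm frame (0.0252, -0.1212)
  A cos θ + B sin θ = C:  0.1148·cos θ + -0.3012·sin θ = 0.0050
  √(A²+B²)=0.3224;  θ2 = -1.2065+1.5553 ≈ 0.3488
arm 3 (φ=240.0°): x'=-0.1176, y'=0.0388
  e−x'=0.2576;  (l²−L²−(e−x')²−y'²−z²)/2L = -0.1948
  γ=atan2(-0.3012,0.2576)=-0.8633;  ψ=arccos(-0.4916)=2.0847;  θ3=γ+ψ≈1.2214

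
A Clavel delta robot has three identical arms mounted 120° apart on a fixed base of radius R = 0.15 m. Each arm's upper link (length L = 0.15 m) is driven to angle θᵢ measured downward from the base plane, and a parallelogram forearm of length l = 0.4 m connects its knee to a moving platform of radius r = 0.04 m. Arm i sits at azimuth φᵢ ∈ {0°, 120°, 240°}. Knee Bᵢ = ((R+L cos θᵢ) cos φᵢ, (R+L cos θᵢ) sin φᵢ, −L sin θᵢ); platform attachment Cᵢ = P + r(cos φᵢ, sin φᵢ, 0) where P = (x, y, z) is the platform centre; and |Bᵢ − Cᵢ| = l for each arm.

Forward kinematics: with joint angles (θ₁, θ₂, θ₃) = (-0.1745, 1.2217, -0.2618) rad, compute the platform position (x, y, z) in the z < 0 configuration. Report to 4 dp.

(0.0977, -0.1859, -0.2899)

arm 1 at φ=0.0°: e+L cos θ1 = 0.2577;  S1 = (0.2577, 0.0000, 0.0260)
S2 = (0.1613·cos120.0°, 0.1613·sin120.0°, -0.1410) = (-0.0807, 0.1397, -0.1410)
φ3=240.0°: virtual centre (-0.1274, -0.2207, 0.0388), radius l
eliminate P² terms by subtracting sphere 1 from 2 and 3
linear system: -0.6768x+0.2794y = -0.0212−-0.3340z; -0.7703x+-0.4415y = -0.0006−0.0256z
det = 0.5140;  x = 0.0186+-0.2730z,  y = -0.0310+0.5342z
quadratic in z: (1.3599)z²+(0.0454)z+(-0.1012)=0, √Δ=0.7432 → z ∈ {-0.2899, 0.2566}; z = -0.2899 (taking z<0)
x = 0.0977, y = -0.1859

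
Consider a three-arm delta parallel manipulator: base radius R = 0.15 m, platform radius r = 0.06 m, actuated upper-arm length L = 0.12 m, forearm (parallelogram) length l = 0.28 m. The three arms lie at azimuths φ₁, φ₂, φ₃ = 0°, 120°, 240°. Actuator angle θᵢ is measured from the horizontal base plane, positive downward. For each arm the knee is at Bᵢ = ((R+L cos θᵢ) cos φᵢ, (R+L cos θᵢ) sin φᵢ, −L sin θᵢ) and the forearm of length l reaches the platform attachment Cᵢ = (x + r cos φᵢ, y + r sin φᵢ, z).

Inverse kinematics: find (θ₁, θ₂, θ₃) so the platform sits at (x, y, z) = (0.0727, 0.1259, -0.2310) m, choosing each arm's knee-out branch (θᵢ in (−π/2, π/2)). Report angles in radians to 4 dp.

θ₁ = 0.1740, θ₂ = 0.1742, θ₃ = 1.3959

φ1=0.0° → target in arm frame (0.0727, 0.1259)
  e−x'=0.0173;  (l²−L²−(e−x')²−y'²−z²)/2L = -0.0230
  γ=atan2(-0.2310,0.0173)=-1.4960;  ψ=arccos(-0.0991)=1.6701;  θ1=γ+ψ≈0.1740
φ2=120.0° → target in arm frame (0.0727, -0.1259)
  e−x'=0.0173;  (l²−L²−(e−x')²−y'²−z²)/2L = -0.0230
  θ2 = atan2(B,A) + arccos(C/0.2316) = 0.1742
rotate P by −φ3: (-0.1454, 0.0000, -0.2310)
  A=0.2354, B=-0.2310, C=(l²−L²−A²−y'²−z²)/(2L)=-0.1865
  γ=atan2(-0.2310,0.2354)=-0.7760;  ψ=arccos(-0.5656)=2.1719;  θ3=γ+ψ≈1.3959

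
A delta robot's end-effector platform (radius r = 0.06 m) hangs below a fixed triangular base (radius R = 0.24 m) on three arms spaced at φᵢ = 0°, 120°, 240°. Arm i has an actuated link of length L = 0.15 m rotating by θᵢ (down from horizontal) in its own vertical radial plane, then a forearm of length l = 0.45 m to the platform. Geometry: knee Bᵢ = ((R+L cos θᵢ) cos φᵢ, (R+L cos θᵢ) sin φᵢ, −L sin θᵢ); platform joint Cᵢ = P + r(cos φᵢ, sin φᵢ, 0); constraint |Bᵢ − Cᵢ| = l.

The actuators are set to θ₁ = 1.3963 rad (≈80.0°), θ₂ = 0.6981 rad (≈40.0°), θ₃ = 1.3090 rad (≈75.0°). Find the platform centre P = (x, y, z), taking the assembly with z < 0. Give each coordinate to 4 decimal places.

(-0.0600, 0.0803, -0.5016)

S1 = (0.2060·cos0.0°, 0.2060·sin0.0°, -0.1477) = (0.2060, 0.0000, -0.1477)
φ2=120.0°: virtual centre (-0.1475, 0.2554, -0.0964), radius l
arm 3 at φ=240.0°: (R−r)+L cos θ3 = 0.2188;  S3 = (-0.1094, -0.1895, -0.1449)
|S₂|²−|S₁|² = 0.0320;  |S₃|²−|S₁|² = 0.0046
[-0.7070 0.5108 0.1026]·P = 0.0320;  [-0.6309 -0.3790 0.0057]·P = 0.0046
det = 0.5902;  x = -0.0245+0.0708z,  y = 0.0287+-0.1029z
quadratic in z: (1.0156)z²+(0.2569)z+(-0.1267)=0, √Δ=0.7620 → z ∈ {-0.5016, 0.2487}; z = -0.5016 (taking z<0)
x = -0.0600, y = 0.0803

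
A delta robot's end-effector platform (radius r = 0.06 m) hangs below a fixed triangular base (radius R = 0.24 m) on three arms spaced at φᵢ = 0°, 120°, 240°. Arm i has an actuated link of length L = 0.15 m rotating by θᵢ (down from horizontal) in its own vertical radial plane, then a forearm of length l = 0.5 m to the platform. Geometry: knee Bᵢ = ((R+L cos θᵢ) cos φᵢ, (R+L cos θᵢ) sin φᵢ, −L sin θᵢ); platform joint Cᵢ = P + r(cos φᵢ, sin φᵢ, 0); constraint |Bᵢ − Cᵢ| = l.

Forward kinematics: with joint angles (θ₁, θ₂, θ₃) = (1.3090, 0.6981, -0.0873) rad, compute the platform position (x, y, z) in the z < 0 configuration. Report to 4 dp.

(-0.1649, -0.0974, -0.4503)

arm 1 at φ=0.0°: e+L cos θ1 = 0.2188;  O1 = (0.2188, 0.0000, -0.1449)
O2 = (0.2949·cos120.0°, 0.2949·sin120.0°, -0.0964) = (-0.1475, 0.2554, -0.0964)
O3 = (0.3294·cos240.0°, 0.3294·sin240.0°, 0.0131) = (-0.1647, -0.2853, 0.0131)
subtract pairs → two planes through P
[-0.7326 0.5108 0.0969]·P = 0.0274;  [-0.7671 -0.5706 0.3159]·P = 0.0398
Cramer: x(z) = -0.0444+0.2676z;  y(z) = -0.0101+0.1940z
sphere 1 gives Az²+Bz+C=0 with A=1.1092, B=0.1450, C=-0.1596;  B²−4AC=0.7292;  roots -0.4503, 0.3196;  negative root z = -0.4503
x = -0.1649, y = -0.0974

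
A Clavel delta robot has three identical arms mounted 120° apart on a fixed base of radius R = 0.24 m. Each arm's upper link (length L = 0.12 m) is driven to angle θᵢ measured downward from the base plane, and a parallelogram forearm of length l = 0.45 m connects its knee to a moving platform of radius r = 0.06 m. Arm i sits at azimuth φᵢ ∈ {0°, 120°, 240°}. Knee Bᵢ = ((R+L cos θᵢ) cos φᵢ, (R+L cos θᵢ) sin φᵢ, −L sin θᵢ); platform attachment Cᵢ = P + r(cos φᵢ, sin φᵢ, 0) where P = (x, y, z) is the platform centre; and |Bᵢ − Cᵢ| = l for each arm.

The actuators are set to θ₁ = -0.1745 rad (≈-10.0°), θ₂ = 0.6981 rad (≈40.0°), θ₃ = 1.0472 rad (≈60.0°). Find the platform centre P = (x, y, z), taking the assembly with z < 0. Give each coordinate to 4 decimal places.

φ1=0.0°: virtual centre (0.2982, 0.0000, 0.0208), radius l
φ2=120.0°: virtual centre (-0.1360, 0.2355, -0.0771), radius l
φ3=240.0°: virtual centre (-0.1200, -0.2078, -0.1039), radius l
subtract pairs → two planes through P
linear system: -0.8683x+0.4710y = -0.0094−-0.1959z; -0.8364x+-0.4157y = -0.0209−-0.2495z
Cramer: x(z) = 0.0183-0.2636z;  y(z) = 0.0136-0.0699z
quadratic in z: (1.0744)z²+(0.1040)z+(-0.1235)=0, √Δ=0.7360 → z ∈ {-0.3909, 0.2941}; z = -0.3909 (taking z<0)
x = 0.1213, y = 0.0410

(0.1213, 0.0410, -0.3909)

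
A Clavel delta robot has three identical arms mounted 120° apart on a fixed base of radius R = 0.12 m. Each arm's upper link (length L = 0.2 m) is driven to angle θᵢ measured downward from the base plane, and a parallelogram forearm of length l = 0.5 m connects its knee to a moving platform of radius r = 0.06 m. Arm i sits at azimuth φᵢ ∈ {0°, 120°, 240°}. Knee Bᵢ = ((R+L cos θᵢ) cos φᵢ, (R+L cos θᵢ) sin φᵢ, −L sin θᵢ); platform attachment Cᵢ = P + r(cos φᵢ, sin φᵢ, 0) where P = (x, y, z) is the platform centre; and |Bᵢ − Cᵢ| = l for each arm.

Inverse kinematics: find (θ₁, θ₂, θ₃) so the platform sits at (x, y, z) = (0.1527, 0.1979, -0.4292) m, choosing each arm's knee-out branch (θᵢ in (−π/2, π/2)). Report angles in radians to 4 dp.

θ₁ = -0.0873, θ₂ = 0.0871, θ₃ = 0.9599

φ1=0.0° → target in arm frame (0.1527, 0.1979)
  e−x'=-0.0927;  (l²−L²−(e−x')²−y'²−z²)/2L = -0.0549
  θ1 = atan2(B,A) + arccos(C/0.4391) = -0.0873
rotate P by −φ2: (0.0950, -0.2312, -0.4292)
  e−x'=-0.0350;  (l²−L²−(e−x')²−y'²−z²)/2L = -0.0722
  θ2 = atan2(B,A) + arccos(C/0.4306) = 0.0871
φ3=240.0° → target in arm frame (-0.2477, 0.0333)
  A cos θ + B sin θ = C:  0.3077·cos θ + -0.4292·sin θ = -0.1751
  √(A²+B²)=0.5281;  θ3 = -0.9488+1.9087 ≈ 0.9599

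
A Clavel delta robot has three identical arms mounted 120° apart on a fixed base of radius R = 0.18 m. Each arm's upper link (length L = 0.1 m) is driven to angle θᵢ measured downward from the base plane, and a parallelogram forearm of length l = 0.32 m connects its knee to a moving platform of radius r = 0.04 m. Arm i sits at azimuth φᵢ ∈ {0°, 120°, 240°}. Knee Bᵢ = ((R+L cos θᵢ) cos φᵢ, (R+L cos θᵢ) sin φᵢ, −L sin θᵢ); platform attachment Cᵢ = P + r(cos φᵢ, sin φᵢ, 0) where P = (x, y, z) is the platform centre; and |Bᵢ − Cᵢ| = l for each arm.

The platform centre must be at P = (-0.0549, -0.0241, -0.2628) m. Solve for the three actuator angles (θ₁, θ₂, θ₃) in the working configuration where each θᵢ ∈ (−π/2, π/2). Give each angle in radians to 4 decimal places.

φ1=0.0° → target in arm frame (-0.0549, -0.0241)
  e−x'=0.1949;  (l²−L²−(e−x')²−y'²−z²)/2L = -0.0762
  √(A²+B²)=0.3272;  θ1 = -0.9327+1.8057 ≈ 0.8730
rotate P by −φ2: (0.0066, 0.0596, -0.2628)
  A cos θ + B sin θ = C:  0.1334·cos θ + -0.2628·sin θ = 0.0099
  γ=atan2(-0.2628,0.1334)=-1.1010;  ψ=arccos(0.0336)=1.5371;  θ2=γ+ψ≈0.4361
φ3=240.0° → target in arm frame (0.0483, -0.0355)
  e−x'=0.0917;  (l²−L²−(e−x')²−y'²−z²)/2L = 0.0684
  θ3 = atan2(B,A) + arccos(C/0.2783) = 0.0875

θ₁ = 0.8730, θ₂ = 0.4361, θ₃ = 0.0875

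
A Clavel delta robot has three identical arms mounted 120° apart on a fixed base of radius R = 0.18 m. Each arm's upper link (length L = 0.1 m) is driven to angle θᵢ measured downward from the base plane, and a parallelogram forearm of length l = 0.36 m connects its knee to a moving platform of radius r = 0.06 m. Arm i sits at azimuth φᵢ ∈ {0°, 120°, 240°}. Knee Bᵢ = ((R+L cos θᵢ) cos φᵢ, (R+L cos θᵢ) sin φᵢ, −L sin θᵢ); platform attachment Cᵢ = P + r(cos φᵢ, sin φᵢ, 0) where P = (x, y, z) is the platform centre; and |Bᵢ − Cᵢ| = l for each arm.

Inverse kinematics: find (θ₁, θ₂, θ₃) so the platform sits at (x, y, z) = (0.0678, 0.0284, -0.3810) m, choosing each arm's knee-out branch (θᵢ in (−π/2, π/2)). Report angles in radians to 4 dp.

θ₁ = 0.5241, θ₂ = 0.9601, θ₃ = 1.2219

φ1=0.0° → target in arm frame (0.0678, 0.0284)
  A=0.0522, B=-0.3810, C=(l²−L²−A²−y'²−z²)/(2L)=-0.1455
  √(A²+B²)=0.3846;  θ1 = -1.4346+1.9587 ≈ 0.5241
φ2=120.0° → target in arm frame (-0.0093, -0.0729)
  e−x'=0.1293;  (l²−L²−(e−x')²−y'²−z²)/2L = -0.2380
  √(A²+B²)=0.4023;  θ2 = -1.2436+2.2037 ≈ 0.9601
arm 3 (φ=240.0°): x'=-0.0585, y'=0.0445
  A cos θ + B sin θ = C:  0.1785·cos θ + -0.3810·sin θ = -0.2970
  √(A²+B²)=0.4207;  θ3 = -1.1327+2.3545 ≈ 1.2219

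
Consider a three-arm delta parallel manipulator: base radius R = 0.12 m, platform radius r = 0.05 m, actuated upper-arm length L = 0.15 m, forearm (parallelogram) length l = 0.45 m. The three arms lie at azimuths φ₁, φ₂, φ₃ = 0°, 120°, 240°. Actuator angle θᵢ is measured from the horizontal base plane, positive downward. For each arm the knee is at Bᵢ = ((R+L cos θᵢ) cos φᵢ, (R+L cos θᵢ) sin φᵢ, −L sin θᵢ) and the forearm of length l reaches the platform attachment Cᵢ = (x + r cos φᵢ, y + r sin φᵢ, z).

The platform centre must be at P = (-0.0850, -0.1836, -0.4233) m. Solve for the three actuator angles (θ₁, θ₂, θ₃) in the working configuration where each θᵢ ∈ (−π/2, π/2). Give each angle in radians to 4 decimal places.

θ₁ = 0.7854, θ₂ = 0.8728, θ₃ = -0.1745

rotate P by −φ1: (-0.0850, -0.1836, -0.4233)
  A cos θ + B sin θ = C:  0.1550·cos θ + -0.4233·sin θ = -0.1897
  γ=atan2(-0.4233,0.1550)=-1.2198;  ψ=arccos(-0.4209)=2.0052;  θ1=γ+ψ≈0.7854
φ2=120.0° → target in arm frame (-0.1165, 0.1654)
  e−x'=0.1865;  (l²−L²−(e−x')²−y'²−z²)/2L = -0.2044
  γ=atan2(-0.4233,0.1865)=-1.1558;  ψ=arccos(-0.4419)=2.0286;  θ2=γ+ψ≈0.8728
φ3=240.0° → target in arm frame (0.2015, 0.0182)
  A cos θ + B sin θ = C:  -0.1315·cos θ + -0.4233·sin θ = -0.0560
  γ=atan2(-0.4233,-0.1315)=-1.8720;  ψ=arccos(-0.1264)=1.6975;  θ3=γ+ψ≈-0.1745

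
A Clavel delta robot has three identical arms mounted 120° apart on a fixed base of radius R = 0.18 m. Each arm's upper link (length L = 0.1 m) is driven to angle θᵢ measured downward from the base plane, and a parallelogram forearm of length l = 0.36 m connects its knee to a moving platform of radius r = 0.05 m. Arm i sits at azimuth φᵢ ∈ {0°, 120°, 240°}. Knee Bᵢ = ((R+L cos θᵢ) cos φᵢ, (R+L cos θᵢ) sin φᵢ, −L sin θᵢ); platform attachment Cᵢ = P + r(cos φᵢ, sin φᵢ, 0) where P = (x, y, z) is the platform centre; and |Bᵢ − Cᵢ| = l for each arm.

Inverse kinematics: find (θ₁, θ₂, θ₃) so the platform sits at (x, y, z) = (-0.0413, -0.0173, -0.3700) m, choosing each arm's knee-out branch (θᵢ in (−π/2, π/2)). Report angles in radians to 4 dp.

θ₁ = 1.0470, θ₂ = 0.7852, θ₃ = 0.6103

arm 1 (φ=0.0°): x'=-0.0413, y'=-0.0173
  e−x'=0.1713;  (l²−L²−(e−x')²−y'²−z²)/2L = -0.2347
  √(A²+B²)=0.4077;  θ1 = -1.1372+2.1842 ≈ 1.0470
rotate P by −φ2: (0.0057, 0.0444, -0.3700)
  A cos θ + B sin θ = C:  0.1243·cos θ + -0.3700·sin θ = -0.1737
  √(A²+B²)=0.3903;  θ2 = -1.2466+2.0319 ≈ 0.7852
rotate P by −φ3: (0.0356, -0.0271, -0.3700)
  A=0.0944, B=-0.3700, C=(l²−L²−A²−y'²−z²)/(2L)=-0.1347
  √(A²+B²)=0.3818;  θ3 = -1.3211+1.9313 ≈ 0.6103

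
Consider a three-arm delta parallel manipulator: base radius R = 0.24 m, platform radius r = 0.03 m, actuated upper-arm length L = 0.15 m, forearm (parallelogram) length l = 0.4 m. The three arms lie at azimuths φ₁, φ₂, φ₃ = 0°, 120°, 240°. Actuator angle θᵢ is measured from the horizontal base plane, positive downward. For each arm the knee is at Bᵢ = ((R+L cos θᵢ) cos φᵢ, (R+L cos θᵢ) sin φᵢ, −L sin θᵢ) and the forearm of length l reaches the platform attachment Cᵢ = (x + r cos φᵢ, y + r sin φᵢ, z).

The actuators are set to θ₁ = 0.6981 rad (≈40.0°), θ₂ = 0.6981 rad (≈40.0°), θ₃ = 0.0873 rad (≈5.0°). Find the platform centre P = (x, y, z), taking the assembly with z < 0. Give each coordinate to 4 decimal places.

S1 = (0.3249·cos0.0°, 0.3249·sin0.0°, -0.0964) = (0.3249, 0.0000, -0.0964)
S2 = (0.3249·cos120.0°, 0.3249·sin120.0°, -0.0964) = (-0.1625, 0.2814, -0.0964)
arm 3 at φ=240.0°: (R−r)+L cos θ3 = 0.3594;  S3 = (-0.1797, -0.3113, -0.0131)
subtract pairs → two planes through P
linear system: -0.9747x+0.5628y = 0.0000−0.0000z; -1.0092x+-0.6225y = 0.0145−0.1667z
Cramer: x(z) = -0.0069+0.0798z;  y(z) = -0.0120+0.1383z
sphere 1 gives Az²+Bz+C=0 with A=1.0255, B=0.1365, C=-0.0404;  B²−4AC=0.1845;  roots -0.2760, 0.1429;  negative root z = -0.2760
x = -0.0290, y = -0.0502

(-0.0290, -0.0502, -0.2760)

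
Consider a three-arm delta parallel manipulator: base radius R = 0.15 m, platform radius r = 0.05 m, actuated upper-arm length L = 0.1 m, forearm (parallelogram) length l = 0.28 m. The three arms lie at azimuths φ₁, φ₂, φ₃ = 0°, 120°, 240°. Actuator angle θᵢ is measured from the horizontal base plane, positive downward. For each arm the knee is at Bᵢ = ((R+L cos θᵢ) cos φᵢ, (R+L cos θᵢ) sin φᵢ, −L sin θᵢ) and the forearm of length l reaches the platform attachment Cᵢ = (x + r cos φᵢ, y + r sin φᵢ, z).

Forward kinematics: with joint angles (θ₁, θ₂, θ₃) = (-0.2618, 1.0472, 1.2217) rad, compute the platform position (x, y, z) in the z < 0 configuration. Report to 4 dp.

centre 1 = (0.1966·cos0.0°, 0.1966·sin0.0°, 0.0259) = (0.1966, 0.0000, 0.0259)
φ2=120.0°: virtual centre (-0.0750, 0.1299, -0.0866), radius l
φ3=240.0°: virtual centre (-0.0671, -0.1162, -0.0940), radius l
subtract pairs → two planes through P
plane₁₂: -0.5432x+0.2598y+-0.2250z = -0.0093
det = 0.2633;  x = 0.0205+-0.4352z,  y = 0.0071+-0.0439z
quadratic in z: (1.1913)z²+(0.1008)z+(-0.0467)=0, √Δ=0.4823 → z ∈ {-0.2448, 0.1601}; z = -0.2448 (taking z<0)
x = 0.1270, y = 0.0178

(0.1270, 0.0178, -0.2448)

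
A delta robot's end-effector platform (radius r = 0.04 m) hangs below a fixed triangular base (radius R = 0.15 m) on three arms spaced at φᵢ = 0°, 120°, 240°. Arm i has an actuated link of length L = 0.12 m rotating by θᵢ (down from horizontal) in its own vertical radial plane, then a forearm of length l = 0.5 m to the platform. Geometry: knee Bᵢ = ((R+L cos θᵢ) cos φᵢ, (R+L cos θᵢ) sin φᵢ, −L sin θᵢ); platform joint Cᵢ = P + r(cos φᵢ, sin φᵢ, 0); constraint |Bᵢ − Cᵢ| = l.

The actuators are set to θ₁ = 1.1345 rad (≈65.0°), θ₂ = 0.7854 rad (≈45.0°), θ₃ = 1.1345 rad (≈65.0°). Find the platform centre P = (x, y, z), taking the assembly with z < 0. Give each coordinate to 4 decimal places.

(-0.0315, 0.0545, -0.5671)

centre 1 = (0.1607·cos0.0°, 0.1607·sin0.0°, -0.1088) = (0.1607, 0.0000, -0.1088)
φ2=120.0°: virtual centre (-0.0974, 0.1687, -0.0849), radius l
centre 3 = (0.1607·cos240.0°, 0.1607·sin240.0°, -0.1088) = (-0.0804, -0.1392, -0.1088)
|centre ₂|²−|centre ₁|² = 0.0075;  |centre ₃|²−|centre ₁|² = 0.0000
linear system: -0.5163x+0.3375y = 0.0075−0.0478z; -0.4821x+-0.2784y = 0.0000−0.0000z
Cramer: x(z) = -0.0068+0.0434z;  y(z) = 0.0118-0.0752z
into |P−centre ₁|² = l²: 1.0075z² + 0.2012z + -0.2100 = 0;  Δ = 0.8867;  z = -0.5671 or 0.3675 → z<0 root = -0.5671
x = -0.0315, y = 0.0545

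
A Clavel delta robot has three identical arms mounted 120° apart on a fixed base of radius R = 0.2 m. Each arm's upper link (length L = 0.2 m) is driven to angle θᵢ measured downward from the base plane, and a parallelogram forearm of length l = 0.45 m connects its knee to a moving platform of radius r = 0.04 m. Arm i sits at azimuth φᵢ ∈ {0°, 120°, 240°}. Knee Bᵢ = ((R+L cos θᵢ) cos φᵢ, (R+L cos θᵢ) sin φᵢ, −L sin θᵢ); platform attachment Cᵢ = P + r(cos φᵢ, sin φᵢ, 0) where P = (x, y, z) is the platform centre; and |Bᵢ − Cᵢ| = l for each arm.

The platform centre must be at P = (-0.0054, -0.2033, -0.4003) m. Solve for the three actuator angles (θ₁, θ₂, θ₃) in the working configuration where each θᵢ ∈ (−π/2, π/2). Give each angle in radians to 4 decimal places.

rotate P by −φ1: (-0.0054, -0.2033, -0.4003)
  A cos θ + B sin θ = C:  0.1654·cos θ + -0.4003·sin θ = -0.1661
  √(A²+B²)=0.4331;  θ1 = -1.1790+1.9643 ≈ 0.7853
arm 2 (φ=120.0°): x'=-0.1734, y'=0.1063
  e−x'=0.3334;  (l²−L²−(e−x')²−y'²−z²)/2L = -0.3004
  √(A²+B²)=0.5209;  θ2 = -0.8764+2.1855 ≈ 1.3091
φ3=240.0° → target in arm frame (0.1788, 0.0970)
  e−x'=-0.0188;  (l²−L²−(e−x')²−y'²−z²)/2L = -0.0187
  γ=atan2(-0.4003,-0.0188)=-1.6176;  ψ=arccos(-0.0468)=1.6176;  θ3=γ+ψ≈-0.0001

θ₁ = 0.7853, θ₂ = 1.3091, θ₃ = -0.0001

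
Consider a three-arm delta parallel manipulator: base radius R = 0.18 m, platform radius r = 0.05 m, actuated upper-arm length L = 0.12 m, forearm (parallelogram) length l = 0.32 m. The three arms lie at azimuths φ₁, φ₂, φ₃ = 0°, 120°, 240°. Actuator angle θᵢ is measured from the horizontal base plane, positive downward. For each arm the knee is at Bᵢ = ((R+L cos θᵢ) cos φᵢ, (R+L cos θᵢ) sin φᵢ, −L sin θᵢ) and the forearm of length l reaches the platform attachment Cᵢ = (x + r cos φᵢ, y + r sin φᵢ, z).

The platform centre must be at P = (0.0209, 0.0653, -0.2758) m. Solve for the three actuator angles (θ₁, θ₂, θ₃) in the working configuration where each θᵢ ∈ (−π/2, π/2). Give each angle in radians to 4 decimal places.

rotate P by −φ1: (0.0209, 0.0653, -0.2758)
  e−x'=0.1091;  (l²−L²−(e−x')²−y'²−z²)/2L = -0.0176
  γ=atan2(-0.2758,0.1091)=-1.1941;  ψ=arccos(-0.0595)=1.6303;  θ1=γ+ψ≈0.4362
rotate P by −φ2: (0.0461, -0.0507, -0.2758)
  A=0.0839, B=-0.2758, C=(l²−L²−A²−y'²−z²)/(2L)=0.0097
  θ2 = atan2(B,A) + arccos(C/0.2883) = 0.2618
arm 3 (φ=240.0°): x'=-0.0670, y'=-0.0146
  e−x'=0.1970;  (l²−L²−(e−x')²−y'²−z²)/2L = -0.1129
  γ=atan2(-0.2758,0.1970)=-0.9505;  ψ=arccos(-0.3330)=1.9103;  θ3=γ+ψ≈0.9597

θ₁ = 0.4362, θ₂ = 0.2618, θ₃ = 0.9597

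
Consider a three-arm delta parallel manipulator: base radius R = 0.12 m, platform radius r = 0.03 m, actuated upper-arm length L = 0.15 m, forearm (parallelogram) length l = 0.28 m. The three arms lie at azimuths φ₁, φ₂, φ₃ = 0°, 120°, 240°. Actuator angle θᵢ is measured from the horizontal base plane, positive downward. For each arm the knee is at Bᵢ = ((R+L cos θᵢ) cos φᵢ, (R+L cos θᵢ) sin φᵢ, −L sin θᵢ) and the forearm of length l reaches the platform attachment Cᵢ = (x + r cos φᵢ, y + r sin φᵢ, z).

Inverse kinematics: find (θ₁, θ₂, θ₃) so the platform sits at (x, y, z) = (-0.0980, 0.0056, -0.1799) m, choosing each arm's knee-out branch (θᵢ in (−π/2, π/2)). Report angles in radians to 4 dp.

arm 1 (φ=0.0°): x'=-0.0980, y'=0.0056
  A cos θ + B sin θ = C:  0.1880·cos θ + -0.1799·sin θ = -0.0395
  γ=atan2(-0.1799,0.1880)=-0.7634;  ψ=arccos(-0.1517)=1.7230;  θ1=γ+ψ≈0.9597
arm 2 (φ=120.0°): x'=0.0538, y'=0.0821
  A=0.0362, B=-0.1799, C=(l²−L²−A²−y'²−z²)/(2L)=0.0516
  γ=atan2(-0.1799,0.0362)=-1.3725;  ψ=arccos(0.2815)=1.2855;  θ2=γ+ψ≈-0.0870
arm 3 (φ=240.0°): x'=0.0442, y'=-0.0877
  A=0.0458, B=-0.1799, C=(l²−L²−A²−y'²−z²)/(2L)=0.0458
  θ3 = atan2(B,A) + arccos(C/0.1857) = 0.0001

θ₁ = 0.9597, θ₂ = -0.0870, θ₃ = 0.0001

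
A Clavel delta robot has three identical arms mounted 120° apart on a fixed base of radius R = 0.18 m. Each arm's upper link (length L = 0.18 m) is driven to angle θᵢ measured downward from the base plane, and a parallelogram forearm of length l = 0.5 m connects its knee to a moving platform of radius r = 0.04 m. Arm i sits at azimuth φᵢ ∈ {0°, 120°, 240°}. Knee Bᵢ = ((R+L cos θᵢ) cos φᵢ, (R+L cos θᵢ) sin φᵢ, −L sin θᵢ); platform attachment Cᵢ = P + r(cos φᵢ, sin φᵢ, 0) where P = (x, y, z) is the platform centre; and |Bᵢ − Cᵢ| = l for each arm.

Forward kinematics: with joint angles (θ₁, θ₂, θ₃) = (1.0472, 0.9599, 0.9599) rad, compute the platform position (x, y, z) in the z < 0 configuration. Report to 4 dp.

(-0.0194, 0.0000, -0.5892)

centre 1 = (0.2300·cos0.0°, 0.2300·sin0.0°, -0.1559) = (0.2300, 0.0000, -0.1559)
φ2=120.0°: virtual centre (-0.1216, 0.2107, -0.1474), radius l
centre 3 = (0.2432·cos240.0°, 0.2432·sin240.0°, -0.1474) = (-0.1216, -0.2107, -0.1474)
eliminate P² terms by subtracting sphere 1 from 2 and 3
linear system: -0.7032x+0.4213y = 0.0037−0.0169z; -0.7032x+-0.4213y = 0.0037−0.0169z
det = 0.5926;  x = -0.0053+0.0240z,  y = 0.0000+0.0000z
sphere 1 gives Az²+Bz+C=0 with A=1.0006, B=0.3005, C=-0.1703;  B²−4AC=0.7721;  roots -0.5892, 0.2889;  negative root z = -0.5892
x = -0.0194, y = 0.0000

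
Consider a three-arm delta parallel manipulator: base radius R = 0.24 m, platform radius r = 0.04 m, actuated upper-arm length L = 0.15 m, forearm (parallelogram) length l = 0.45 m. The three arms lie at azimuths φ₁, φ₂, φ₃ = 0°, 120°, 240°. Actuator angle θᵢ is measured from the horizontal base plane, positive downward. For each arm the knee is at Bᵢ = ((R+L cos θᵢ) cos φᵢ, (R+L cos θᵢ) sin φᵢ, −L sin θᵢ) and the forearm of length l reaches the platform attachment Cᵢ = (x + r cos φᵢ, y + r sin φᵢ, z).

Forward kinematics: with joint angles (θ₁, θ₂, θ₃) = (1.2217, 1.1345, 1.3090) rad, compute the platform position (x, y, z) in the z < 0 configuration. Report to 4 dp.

O1 = (0.2513·cos0.0°, 0.2513·sin0.0°, -0.1410) = (0.2513, 0.0000, -0.1410)
arm 2 at φ=120.0°: ρ2 = 0.2634;  O2 = (-0.1317, 0.2281, -0.1359)
φ3=240.0°: virtual centre (-0.1194, -0.2068, -0.1449), radius l
subtract pairs → two planes through P
linear system: -0.7660x+0.4562y = 0.0048−0.0100z; -0.7414x+-0.4137y = -0.0050−-0.0079z
Cramer: x(z) = 0.0004+0.0008z;  y(z) = 0.0113-0.0205z
into |P−O₁|² = l²: 1.0004z² + 0.2810z + -0.1196 = 0;  Δ = 0.5574;  z = -0.5136 or 0.2327 → z<0 root = -0.5136
x = 0.0000, y = 0.0219

(0.0000, 0.0219, -0.5136)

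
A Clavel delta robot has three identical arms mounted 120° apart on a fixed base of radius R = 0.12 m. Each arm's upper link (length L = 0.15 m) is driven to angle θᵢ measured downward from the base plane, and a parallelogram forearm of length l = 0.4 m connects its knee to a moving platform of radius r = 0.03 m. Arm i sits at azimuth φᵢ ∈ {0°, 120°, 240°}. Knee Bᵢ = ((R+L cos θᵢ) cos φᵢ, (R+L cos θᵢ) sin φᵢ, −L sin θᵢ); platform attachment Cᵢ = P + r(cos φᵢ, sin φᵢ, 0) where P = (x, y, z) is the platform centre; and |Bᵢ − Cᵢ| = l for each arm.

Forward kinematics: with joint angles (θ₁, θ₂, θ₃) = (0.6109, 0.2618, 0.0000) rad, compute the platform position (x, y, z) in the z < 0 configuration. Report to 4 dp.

(-0.0784, -0.0344, -0.3580)

S1 = (0.2129·cos0.0°, 0.2129·sin0.0°, -0.0860) = (0.2129, 0.0000, -0.0860)
S2 = (0.2349·cos120.0°, 0.2349·sin120.0°, -0.0388) = (-0.1174, 0.2034, -0.0388)
φ3=240.0°: virtual centre (-0.1200, -0.2078, 0.0000), radius l
subtract pairs → two planes through P
plane₁₂: -0.6606x+0.4068y+0.0944z = 0.0040
det = 0.5455;  x = -0.0067+0.2003z,  y = -0.0011+0.0932z
into |P−S₁|² = l²: 1.0488z² + 0.0839z + -0.1044 = 0;  Δ = 0.4450;  z = -0.3580 or 0.2780 → z<0 root = -0.3580
x = -0.0784, y = -0.0344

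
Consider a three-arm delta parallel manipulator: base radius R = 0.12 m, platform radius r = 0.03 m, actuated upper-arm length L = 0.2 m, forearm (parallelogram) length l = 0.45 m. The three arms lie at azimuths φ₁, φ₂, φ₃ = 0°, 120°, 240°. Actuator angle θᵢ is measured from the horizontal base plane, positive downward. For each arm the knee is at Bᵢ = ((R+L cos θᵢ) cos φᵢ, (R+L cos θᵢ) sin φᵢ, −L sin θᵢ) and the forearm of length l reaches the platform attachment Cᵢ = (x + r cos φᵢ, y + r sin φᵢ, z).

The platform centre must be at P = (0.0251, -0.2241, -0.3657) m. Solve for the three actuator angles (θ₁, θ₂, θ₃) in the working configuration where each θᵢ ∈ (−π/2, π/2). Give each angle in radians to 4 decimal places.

θ₁ = 0.3493, θ₂ = 1.0473, θ₃ = -0.2617

φ1=0.0° → target in arm frame (0.0251, -0.2241)
  A cos θ + B sin θ = C:  0.0649·cos θ + -0.3657·sin θ = -0.0642
  θ1 = atan2(B,A) + arccos(C/0.3714) = 0.3493
φ2=120.0° → target in arm frame (-0.2066, 0.0903)
  A cos θ + B sin θ = C:  0.2966·cos θ + -0.3657·sin θ = -0.1685
  γ=atan2(-0.3657,0.2966)=-0.8893;  ψ=arccos(-0.3577)=1.9366;  θ2=γ+ψ≈1.0473
arm 3 (φ=240.0°): x'=0.1815, y'=0.1338
  e−x'=-0.0915;  (l²−L²−(e−x')²−y'²−z²)/2L = 0.0062
  √(A²+B²)=0.3770;  θ3 = -1.8160+1.5543 ≈ -0.2617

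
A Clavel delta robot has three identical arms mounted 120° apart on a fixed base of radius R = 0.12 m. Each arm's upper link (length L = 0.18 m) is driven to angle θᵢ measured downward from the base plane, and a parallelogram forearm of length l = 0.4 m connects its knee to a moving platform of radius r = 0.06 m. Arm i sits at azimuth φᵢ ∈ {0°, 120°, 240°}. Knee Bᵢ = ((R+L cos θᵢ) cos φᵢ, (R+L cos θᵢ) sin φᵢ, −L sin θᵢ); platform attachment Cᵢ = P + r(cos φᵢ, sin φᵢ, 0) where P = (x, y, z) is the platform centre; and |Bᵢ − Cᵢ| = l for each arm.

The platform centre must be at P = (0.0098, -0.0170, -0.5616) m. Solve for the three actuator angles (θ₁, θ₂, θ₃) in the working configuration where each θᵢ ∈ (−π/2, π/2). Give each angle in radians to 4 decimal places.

θ₁ = 1.3089, θ₂ = 1.3964, θ₃ = 1.3088

φ1=0.0° → target in arm frame (0.0098, -0.0170)
  A=0.0502, B=-0.5616, C=(l²−L²−A²−y'²−z²)/(2L)=-0.5295
  θ1 = atan2(B,A) + arccos(C/0.5638) = 1.3089
arm 2 (φ=120.0°): x'=-0.0196, y'=0.0000
  A=0.0796, B=-0.5616, C=(l²−L²−A²−y'²−z²)/(2L)=-0.5393
  γ=atan2(-0.5616,0.0796)=-1.4300;  ψ=arccos(-0.9507)=2.8263;  θ2=γ+ψ≈1.3964
rotate P by −φ3: (0.0098, 0.0170, -0.5616)
  A=0.0502, B=-0.5616, C=(l²−L²−A²−y'²−z²)/(2L)=-0.5294
  θ3 = atan2(B,A) + arccos(C/0.5638) = 1.3088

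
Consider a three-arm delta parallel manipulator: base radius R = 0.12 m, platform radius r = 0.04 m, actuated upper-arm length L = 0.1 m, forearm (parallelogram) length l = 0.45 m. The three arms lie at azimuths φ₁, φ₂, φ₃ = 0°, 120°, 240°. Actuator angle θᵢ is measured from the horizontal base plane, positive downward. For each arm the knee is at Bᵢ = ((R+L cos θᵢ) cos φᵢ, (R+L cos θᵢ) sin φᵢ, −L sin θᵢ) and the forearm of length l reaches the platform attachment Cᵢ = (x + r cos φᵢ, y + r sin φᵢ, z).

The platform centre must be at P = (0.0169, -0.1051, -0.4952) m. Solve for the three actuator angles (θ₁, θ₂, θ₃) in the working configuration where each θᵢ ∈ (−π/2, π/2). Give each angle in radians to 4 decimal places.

θ₁ = 0.8726, θ₂ = 1.3089, θ₃ = 0.6111

φ1=0.0° → target in arm frame (0.0169, -0.1051)
  A cos θ + B sin θ = C:  0.0631·cos θ + -0.4952·sin θ = -0.3388
  √(A²+B²)=0.4992;  θ1 = -1.4441+2.3166 ≈ 0.8726
φ2=120.0° → target in arm frame (-0.0995, 0.0379)
  A=0.1795, B=-0.4952, C=(l²−L²−A²−y'²−z²)/(2L)=-0.4318
  √(A²+B²)=0.5267;  θ2 = -1.2231+2.5320 ≈ 1.3089
rotate P by −φ3: (0.0826, 0.0672, -0.4952)
  A=-0.0026, B=-0.4952, C=(l²−L²−A²−y'²−z²)/(2L)=-0.2862
  θ3 = atan2(B,A) + arccos(C/0.4952) = 0.6111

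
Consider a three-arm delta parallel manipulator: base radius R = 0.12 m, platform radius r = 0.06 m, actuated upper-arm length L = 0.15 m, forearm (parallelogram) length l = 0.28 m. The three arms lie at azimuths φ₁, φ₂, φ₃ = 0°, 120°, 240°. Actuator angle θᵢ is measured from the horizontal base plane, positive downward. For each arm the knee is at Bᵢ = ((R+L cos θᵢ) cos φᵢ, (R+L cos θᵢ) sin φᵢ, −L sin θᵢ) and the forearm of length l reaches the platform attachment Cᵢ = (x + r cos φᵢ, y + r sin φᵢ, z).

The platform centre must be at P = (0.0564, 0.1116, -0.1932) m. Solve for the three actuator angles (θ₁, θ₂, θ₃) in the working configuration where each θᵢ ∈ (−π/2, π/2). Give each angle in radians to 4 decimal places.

rotate P by −φ1: (0.0564, 0.1116, -0.1932)
  e−x'=0.0036;  (l²−L²−(e−x')²−y'²−z²)/2L = 0.0204
  θ1 = atan2(B,A) + arccos(C/0.1932) = -0.0869
φ2=120.0° → target in arm frame (0.0684, -0.1046)
  A cos θ + B sin θ = C:  -0.0084·cos θ + -0.1932·sin θ = 0.0252
  θ2 = atan2(B,A) + arccos(C/0.1934) = -0.1742
arm 3 (φ=240.0°): x'=-0.1248, y'=-0.0070
  A cos θ + B sin θ = C:  0.1848·cos θ + -0.1932·sin θ = -0.0521
  θ3 = atan2(B,A) + arccos(C/0.2674) = 0.9596

θ₁ = -0.0869, θ₂ = -0.1742, θ₃ = 0.9596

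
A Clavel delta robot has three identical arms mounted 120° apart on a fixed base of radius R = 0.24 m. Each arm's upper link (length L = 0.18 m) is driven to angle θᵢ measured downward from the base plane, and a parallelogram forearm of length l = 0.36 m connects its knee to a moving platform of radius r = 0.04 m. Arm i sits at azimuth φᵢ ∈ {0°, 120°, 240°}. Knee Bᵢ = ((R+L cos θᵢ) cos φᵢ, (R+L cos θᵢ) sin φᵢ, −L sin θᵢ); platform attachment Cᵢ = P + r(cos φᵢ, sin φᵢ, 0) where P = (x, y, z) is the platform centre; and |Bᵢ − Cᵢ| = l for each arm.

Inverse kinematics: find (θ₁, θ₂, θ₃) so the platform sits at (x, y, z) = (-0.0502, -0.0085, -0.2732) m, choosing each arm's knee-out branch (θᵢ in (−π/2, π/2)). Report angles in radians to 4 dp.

rotate P by −φ1: (-0.0502, -0.0085, -0.2732)
  e−x'=0.2502;  (l²−L²−(e−x')²−y'²−z²)/2L = -0.1114
  γ=atan2(-0.2732,0.2502)=-0.8293;  ψ=arccos(-0.3008)=1.8763;  θ1=γ+ψ≈1.0470
φ2=120.0° → target in arm frame (0.0177, 0.0477)
  e−x'=0.1823;  (l²−L²−(e−x')²−y'²−z²)/2L = -0.0359
  √(A²+B²)=0.3284;  θ2 = -0.9825+1.6804 ≈ 0.6980
φ3=240.0° → target in arm frame (0.0325, -0.0392)
  e−x'=0.1675;  (l²−L²−(e−x')²−y'²−z²)/2L = -0.0196
  γ=atan2(-0.2732,0.1675)=-1.0207;  ψ=arccos(-0.0611)=1.6319;  θ3=γ+ψ≈0.6112

θ₁ = 1.0470, θ₂ = 0.6980, θ₃ = 0.6112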